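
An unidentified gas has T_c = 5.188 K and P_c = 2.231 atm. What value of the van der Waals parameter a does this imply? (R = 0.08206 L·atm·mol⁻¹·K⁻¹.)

From T_c = 8a/(27Rb) and P_c = a/(27b²): a = 27 R² T_c²/(64 P_c).
a = 27×(0.08206)²×(5.188)²/(64×2.231) = 4.8936/142.78 = 0.03427 L²·atm/mol²

a ≈ 0.03427 L²·atm/mol²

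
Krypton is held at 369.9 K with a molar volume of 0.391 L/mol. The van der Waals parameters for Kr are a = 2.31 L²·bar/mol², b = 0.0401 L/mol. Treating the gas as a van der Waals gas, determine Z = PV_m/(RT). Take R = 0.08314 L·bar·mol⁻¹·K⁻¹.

Z ≈ 0.9222

P = RT/(V_m − b) − a/V_m² = (0.08314)(369.9)/(0.391 − 0.0401) − 2.31/(0.391)²
  = 30.753/0.35090 − 15.110 = 87.640 − 15.110 = 72.530 bar
Z = PV_m/(RT) = (72.530)(0.391)/((0.08314)(369.9)) = 28.359/30.753 = 0.9222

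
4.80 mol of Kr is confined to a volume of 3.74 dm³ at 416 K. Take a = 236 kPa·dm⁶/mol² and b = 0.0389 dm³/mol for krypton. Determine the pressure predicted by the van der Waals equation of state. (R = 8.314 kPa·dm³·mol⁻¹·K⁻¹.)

P = nRT/(V − nb) − a n²/V²
nRT/(V − nb) = (4.80)(8.314)(416)/(3.74 − 4.80×0.0389) = 16601/3.5533 = 4672.0 kPa
a n²/V² = (236)(4.80)²/(3.74)² = 388.73 kPa
P = 4672.0 − 388.73 = 4283 kPa

P ≈ 4283 kPa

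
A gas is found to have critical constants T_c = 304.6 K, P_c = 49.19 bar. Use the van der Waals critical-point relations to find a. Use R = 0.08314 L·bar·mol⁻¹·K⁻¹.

a ≈ 5.500 L²·bar/mol²

From T_c = 8a/(27Rb) and P_c = a/(27b²): a = 27 R² T_c²/(64 P_c).
a = 27×(0.08314)²×(304.6)²/(64×49.19) = 17316/3148.2 = 5.500 L²·bar/mol²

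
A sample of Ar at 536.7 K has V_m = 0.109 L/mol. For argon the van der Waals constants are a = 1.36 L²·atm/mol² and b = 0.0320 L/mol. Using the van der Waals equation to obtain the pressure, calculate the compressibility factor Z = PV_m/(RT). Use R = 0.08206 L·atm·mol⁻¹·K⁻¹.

Z ≈ 1.132

P = RT/(V_m − b) − a/V_m² = (0.08206)(536.7)/(0.109 − 0.0320) − 1.36/(0.109)²
  = 44.042/0.077000 − 114.47 = 571.97 − 114.47 = 457.50 atm
Z = PV_m/(RT) = (457.50)(0.109)/((0.08206)(536.7)) = 49.868/44.042 = 1.132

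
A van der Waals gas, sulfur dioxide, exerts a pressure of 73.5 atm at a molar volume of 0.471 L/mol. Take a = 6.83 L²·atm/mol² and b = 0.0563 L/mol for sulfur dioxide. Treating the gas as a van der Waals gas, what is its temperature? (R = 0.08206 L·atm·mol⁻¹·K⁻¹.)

T = (P + a/V_m²)(V_m − b)/R
P + a/V_m² = 73.5 + 6.83/(0.471)² = 104.29 atm
V_m − b = 0.471 − 0.0563 = 0.41470 L/mol
T = (104.29)(0.41470)/0.08206 = 527.0 K

T ≈ 527.0 K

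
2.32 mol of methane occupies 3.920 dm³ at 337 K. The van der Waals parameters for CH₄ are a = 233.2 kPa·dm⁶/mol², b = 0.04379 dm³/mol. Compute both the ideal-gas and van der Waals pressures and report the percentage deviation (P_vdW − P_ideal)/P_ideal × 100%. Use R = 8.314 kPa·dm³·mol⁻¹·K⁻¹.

-2.27 %

Ideal: P_ideal = nRT/V = (2.32)(8.314)(337)/3.920 = 1658.22 kPa
vdW: P = nRT/(V − nb) − a n²/V² = 6500.22/3.81841 − 1255.18/15.3664 = 1702.34 − 81.6834 = 1620.66 kPa
% deviation = (1620.66 − 1658.22)/1658.22 × 100% = -2.27%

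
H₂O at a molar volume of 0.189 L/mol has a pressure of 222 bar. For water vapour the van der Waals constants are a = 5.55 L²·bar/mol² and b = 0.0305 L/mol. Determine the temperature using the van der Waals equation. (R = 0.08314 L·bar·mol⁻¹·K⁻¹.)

T = (P + a/V_m²)(V_m − b)/R
P + a/V_m² = 222 + 5.55/(0.189)² = 377.37 bar
V_m − b = 0.189 − 0.0305 = 0.15850 L/mol
T = (377.37)(0.15850)/0.08314 = 719.4 K

T ≈ 719.4 K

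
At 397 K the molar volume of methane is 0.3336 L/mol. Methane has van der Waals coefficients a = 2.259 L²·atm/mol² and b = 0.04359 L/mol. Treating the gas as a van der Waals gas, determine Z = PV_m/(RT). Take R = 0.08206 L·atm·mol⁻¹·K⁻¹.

Z ≈ 0.9424

P = RT/(V_m − b) − a/V_m² = (0.08206)(397)/(0.3336 − 0.04359) − 2.259/(0.3336)²
  = 32.578/0.29001 − 20.299 = 112.33 − 20.299 = 92.03 atm
Z = PV_m/(RT) = (92.03)(0.3336)/((0.08206)(397)) = 30.701/32.578 = 0.9424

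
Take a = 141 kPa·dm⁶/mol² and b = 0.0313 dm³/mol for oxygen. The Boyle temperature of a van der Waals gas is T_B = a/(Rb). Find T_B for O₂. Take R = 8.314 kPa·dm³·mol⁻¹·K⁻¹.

For a van der Waals gas the second virial coefficient B₂ = b − a/(RT) vanishes at T_B = a/(Rb).
T_B = 141/(8.314×0.0313) = 141/0.26023 = 541.8 K

T_B ≈ 541.8 K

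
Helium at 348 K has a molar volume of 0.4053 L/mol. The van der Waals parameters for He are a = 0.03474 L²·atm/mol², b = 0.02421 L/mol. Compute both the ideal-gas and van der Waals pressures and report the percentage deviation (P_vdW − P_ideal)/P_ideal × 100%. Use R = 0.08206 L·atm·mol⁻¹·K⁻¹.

Ideal: P_ideal = RT/V_m = (0.08206)(348)/0.4053 = 70.4586 atm
vdW: P = RT/(V_m − b) − a/V_m² = 28.5569/0.381090 − 0.03474/0.164268 = 74.9348 − 0.211484 = 74.7233 atm
% deviation = (74.7233 − 70.4586)/70.4586 × 100% = 6.05%

6.05 %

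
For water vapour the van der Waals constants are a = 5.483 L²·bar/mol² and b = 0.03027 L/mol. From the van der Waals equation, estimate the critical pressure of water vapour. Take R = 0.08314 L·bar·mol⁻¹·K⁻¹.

For a van der Waals gas, P_c = a/(27b²).
P_c = 5.483/(27×(0.03027)²) = 5.483/0.024739 = 221.6 bar

P_c ≈ 221.6 bar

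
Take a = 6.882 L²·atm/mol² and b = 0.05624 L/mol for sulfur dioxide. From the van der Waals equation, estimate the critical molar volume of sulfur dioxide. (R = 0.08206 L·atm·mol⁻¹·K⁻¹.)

For a van der Waals gas, V_m,c = 3b.
V_m,c = 3×0.05624 = 0.1687 L/mol

V_m,c ≈ 0.1687 L/mol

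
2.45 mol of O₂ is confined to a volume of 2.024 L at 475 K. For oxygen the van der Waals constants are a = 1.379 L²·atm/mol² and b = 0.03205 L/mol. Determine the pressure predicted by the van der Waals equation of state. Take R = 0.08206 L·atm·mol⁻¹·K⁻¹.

P = nRT/(V − nb) − a n²/V²
nRT/(V − nb) = (2.45)(0.08206)(475)/(2.024 − 2.45×0.03205) = 95.497/1.9455 = 49.086 atm
a n²/V² = (1.379)(2.45)²/(2.024)² = 2.0206 atm
P = 49.086 − 2.0206 = 47.07 atm

P ≈ 47.07 atm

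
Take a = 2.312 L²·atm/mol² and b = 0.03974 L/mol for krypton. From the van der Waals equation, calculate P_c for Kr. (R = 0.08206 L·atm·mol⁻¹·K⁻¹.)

P_c ≈ 54.22 atm

For a van der Waals gas, P_c = a/(27b²).
P_c = 2.312/(27×(0.03974)²) = 2.312/0.042640 = 54.22 atm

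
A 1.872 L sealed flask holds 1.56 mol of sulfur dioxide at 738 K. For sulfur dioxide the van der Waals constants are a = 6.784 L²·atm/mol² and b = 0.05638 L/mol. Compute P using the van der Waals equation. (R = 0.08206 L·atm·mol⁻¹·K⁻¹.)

P = nRT/(V − nb) − a n²/V²
nRT/(V − nb) = (1.56)(0.08206)(738)/(1.872 − 1.56×0.05638) = 94.474/1.7840 = 52.956 atm
a n²/V² = (6.784)(1.56)²/(1.872)² = 4.7111 atm
P = 52.956 − 4.7111 = 48.24 atm

P ≈ 48.24 atm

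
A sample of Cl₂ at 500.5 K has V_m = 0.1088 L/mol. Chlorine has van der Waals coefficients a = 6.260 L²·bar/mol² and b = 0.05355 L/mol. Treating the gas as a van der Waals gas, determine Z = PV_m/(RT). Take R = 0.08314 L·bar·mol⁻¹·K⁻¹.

Z ≈ 0.5865

P = RT/(V_m − b) − a/V_m² = (0.08314)(500.5)/(0.1088 − 0.05355) − 6.260/(0.1088)²
  = 41.612/0.055250 − 528.83 = 753.16 − 528.83 = 224.33 bar
Z = PV_m/(RT) = (224.33)(0.1088)/((0.08314)(500.5)) = 24.407/41.612 = 0.5865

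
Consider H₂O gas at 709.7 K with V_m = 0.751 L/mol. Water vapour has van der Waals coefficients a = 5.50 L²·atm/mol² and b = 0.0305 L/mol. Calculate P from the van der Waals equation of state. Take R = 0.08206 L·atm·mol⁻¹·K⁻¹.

P ≈ 71.08 atm

P = RT/(V_m − b) − a/V_m²
RT/(V_m − b) = (0.08206)(709.7)/(0.751 − 0.0305) = 58.238/0.72050 = 80.830 atm
a/V_m² = 5.50/(0.751)² = 9.7518 atm
P = 80.830 − 9.7518 = 71.08 atm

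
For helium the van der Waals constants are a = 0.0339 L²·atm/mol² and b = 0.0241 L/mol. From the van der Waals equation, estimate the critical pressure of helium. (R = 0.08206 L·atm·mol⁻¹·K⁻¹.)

For a van der Waals gas, P_c = a/(27b²).
P_c = 0.0339/(27×(0.0241)²) = 0.0339/0.015682 = 2.162 atm

P_c ≈ 2.162 atm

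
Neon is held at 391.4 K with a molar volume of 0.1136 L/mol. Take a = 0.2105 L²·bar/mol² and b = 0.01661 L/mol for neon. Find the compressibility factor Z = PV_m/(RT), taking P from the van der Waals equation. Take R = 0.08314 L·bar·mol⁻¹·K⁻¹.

Z ≈ 1.114

P = RT/(V_m − b) − a/V_m² = (0.08314)(391.4)/(0.1136 − 0.01661) − 0.2105/(0.1136)²
  = 32.541/0.096990 − 16.312 = 335.51 − 16.312 = 319.20 bar
Z = PV_m/(RT) = (319.20)(0.1136)/((0.08314)(391.4)) = 36.261/32.541 = 1.114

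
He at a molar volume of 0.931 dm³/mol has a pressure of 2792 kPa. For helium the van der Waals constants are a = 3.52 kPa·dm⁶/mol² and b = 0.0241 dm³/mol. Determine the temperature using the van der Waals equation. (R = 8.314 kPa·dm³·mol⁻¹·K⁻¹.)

T = (P + a/V_m²)(V_m − b)/R
P + a/V_m² = 2792 + 3.52/(0.931)² = 2796.1 kPa
V_m − b = 0.931 − 0.0241 = 0.90690 dm³/mol
T = (2796.1)(0.90690)/8.314 = 305.0 K

T ≈ 305.0 K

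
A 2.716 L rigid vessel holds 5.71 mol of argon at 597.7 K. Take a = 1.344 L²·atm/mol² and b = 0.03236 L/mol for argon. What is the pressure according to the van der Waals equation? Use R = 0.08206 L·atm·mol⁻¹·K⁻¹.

P = nRT/(V − nb) − a n²/V²
nRT/(V − nb) = (5.71)(0.08206)(597.7)/(2.716 − 5.71×0.03236) = 280.06/2.5312 = 110.64 atm
a n²/V² = (1.344)(5.71)²/(2.716)² = 5.9403 atm
P = 110.64 − 5.9403 = 104.7 atm

P ≈ 104.7 atm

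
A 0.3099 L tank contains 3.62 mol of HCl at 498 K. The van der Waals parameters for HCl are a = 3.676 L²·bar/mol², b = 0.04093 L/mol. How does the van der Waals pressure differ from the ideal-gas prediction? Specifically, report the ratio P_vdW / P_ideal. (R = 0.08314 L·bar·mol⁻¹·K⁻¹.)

P_vdW / P_ideal ≈ 0.8790

Ideal: P_ideal = nRT/V = (3.62)(0.08314)(498)/0.3099 = 483.645 bar
vdW: P = nRT/(V − nb) − a n²/V² = 149.881/0.161733 − 48.1718/0.0960380 = 926.719 − 501.591 = 425.128 bar
Ratio = 425.128/483.645 = 0.8790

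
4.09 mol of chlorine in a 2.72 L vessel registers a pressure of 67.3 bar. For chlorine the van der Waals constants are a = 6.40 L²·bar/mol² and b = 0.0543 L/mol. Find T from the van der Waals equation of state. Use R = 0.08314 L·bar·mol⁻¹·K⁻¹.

T = (P + a n²/V²)(V − nb)/(nR)
P + a n²/V² = 67.3 + (6.40)(4.09)²/(2.72)² = 81.771 bar
V − nb = 2.72 − (4.09)(0.0543) = 2.4979 L
T = (81.771)(2.4979)/((4.09)(0.08314)) = 600.7 K

T ≈ 600.7 K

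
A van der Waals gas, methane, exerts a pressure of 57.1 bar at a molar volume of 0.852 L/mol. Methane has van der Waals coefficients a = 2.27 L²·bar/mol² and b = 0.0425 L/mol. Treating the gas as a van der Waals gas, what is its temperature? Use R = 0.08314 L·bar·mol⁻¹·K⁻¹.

T ≈ 586.4 K

T = (P + a/V_m²)(V_m − b)/R
P + a/V_m² = 57.1 + 2.27/(0.852)² = 60.227 bar
V_m − b = 0.852 − 0.0425 = 0.80950 L/mol
T = (60.227)(0.80950)/0.08314 = 586.4 K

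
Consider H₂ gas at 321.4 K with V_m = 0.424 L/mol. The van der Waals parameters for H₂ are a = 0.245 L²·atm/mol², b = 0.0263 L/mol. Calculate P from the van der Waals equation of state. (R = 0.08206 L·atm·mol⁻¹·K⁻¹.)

P ≈ 64.95 atm

P = RT/(V_m − b) − a/V_m²
RT/(V_m − b) = (0.08206)(321.4)/(0.424 − 0.0263) = 26.374/0.39770 = 66.316 atm
a/V_m² = 0.245/(0.424)² = 1.3628 atm
P = 66.316 − 1.3628 = 64.95 atm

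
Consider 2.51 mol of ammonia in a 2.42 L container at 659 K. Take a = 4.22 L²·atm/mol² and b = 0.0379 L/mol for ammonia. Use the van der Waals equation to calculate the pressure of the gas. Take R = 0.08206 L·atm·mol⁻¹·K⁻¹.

P ≈ 53.84 atm

P = nRT/(V − nb) − a n²/V²
nRT/(V − nb) = (2.51)(0.08206)(659)/(2.42 − 2.51×0.0379) = 135.73/2.3249 = 58.381 atm
a n²/V² = (4.22)(2.51)²/(2.42)² = 4.5397 atm
P = 58.381 − 4.5397 = 53.84 atm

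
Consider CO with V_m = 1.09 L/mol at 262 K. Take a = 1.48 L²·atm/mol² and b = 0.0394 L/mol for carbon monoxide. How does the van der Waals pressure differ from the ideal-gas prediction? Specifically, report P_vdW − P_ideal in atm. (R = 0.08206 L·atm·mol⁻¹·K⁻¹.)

ΔP ≈ -0.506 atm

Ideal: P_ideal = RT/V_m = (0.08206)(262)/1.09 = 19.7245 atm
vdW: P = RT/(V_m − b) − a/V_m² = 21.4997/1.05060 − 1.48/1.18810 = 20.4642 − 1.24569 = 19.2185 atm
ΔP = 19.2185 − 19.7245 = -0.506 atm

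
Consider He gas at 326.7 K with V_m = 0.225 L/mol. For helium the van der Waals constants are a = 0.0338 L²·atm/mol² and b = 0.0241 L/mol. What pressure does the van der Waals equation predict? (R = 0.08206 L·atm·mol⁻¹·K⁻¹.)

P ≈ 132.8 atm

P = RT/(V_m − b) − a/V_m²
RT/(V_m − b) = (0.08206)(326.7)/(0.225 − 0.0241) = 26.809/0.20090 = 133.44 atm
a/V_m² = 0.0338/(0.225)² = 0.66765 atm
P = 133.44 − 0.66765 = 132.8 atm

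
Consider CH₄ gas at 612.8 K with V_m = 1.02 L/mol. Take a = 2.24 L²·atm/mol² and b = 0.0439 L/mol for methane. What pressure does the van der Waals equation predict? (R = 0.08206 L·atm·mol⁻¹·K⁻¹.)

P = RT/(V_m − b) − a/V_m²
RT/(V_m − b) = (0.08206)(612.8)/(1.02 − 0.0439) = 50.286/0.97610 = 51.517 atm
a/V_m² = 2.24/(1.02)² = 2.1530 atm
P = 51.517 − 2.1530 = 49.36 atm

P ≈ 49.36 atm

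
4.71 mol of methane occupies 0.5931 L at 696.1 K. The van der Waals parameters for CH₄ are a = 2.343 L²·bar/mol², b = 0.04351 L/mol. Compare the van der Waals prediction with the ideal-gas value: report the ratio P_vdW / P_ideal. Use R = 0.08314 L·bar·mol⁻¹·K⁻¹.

P_vdW / P_ideal ≈ 1.206

Ideal: P_ideal = nRT/V = (4.71)(0.08314)(696.1)/0.5931 = 459.594 bar
vdW: P = nRT/(V − nb) − a n²/V² = 272.585/0.388168 − 51.9773/0.351768 = 702.235 − 147.760 = 554.475 bar
Ratio = 554.475/459.594 = 1.206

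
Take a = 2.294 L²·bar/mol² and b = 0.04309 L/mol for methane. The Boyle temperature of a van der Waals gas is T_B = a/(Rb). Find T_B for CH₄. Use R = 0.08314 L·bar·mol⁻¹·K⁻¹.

For a van der Waals gas the second virial coefficient B₂ = b − a/(RT) vanishes at T_B = a/(Rb).
T_B = 2.294/(0.08314×0.04309) = 2.294/0.0035825 = 640.3 K

T_B ≈ 640.3 K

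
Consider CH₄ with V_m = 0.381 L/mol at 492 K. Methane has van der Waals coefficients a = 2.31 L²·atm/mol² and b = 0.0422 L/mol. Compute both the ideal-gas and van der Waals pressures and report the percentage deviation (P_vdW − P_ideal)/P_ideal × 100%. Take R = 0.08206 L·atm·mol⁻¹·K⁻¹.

-2.56 %

Ideal: P_ideal = RT/V_m = (0.08206)(492)/0.381 = 105.967 atm
vdW: P = RT/(V_m − b) − a/V_m² = 40.3735/0.338800 − 2.31/0.145161 = 119.166 − 15.9134 = 103.253 atm
% deviation = (103.253 − 105.967)/105.967 × 100% = -2.56%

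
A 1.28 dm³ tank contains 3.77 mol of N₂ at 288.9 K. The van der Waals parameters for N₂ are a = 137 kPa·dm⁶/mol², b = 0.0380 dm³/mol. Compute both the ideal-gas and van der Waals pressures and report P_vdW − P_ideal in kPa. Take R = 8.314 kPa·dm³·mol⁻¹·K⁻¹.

ΔP ≈ -296.9 kPa

Ideal: P_ideal = nRT/V = (3.77)(8.314)(288.9)/1.28 = 7074.39 kPa
vdW: P = nRT/(V − nb) − a n²/V² = 9055.22/1.13674 − 1947.17/1.63840 = 7965.96 − 1188.46 = 6777.50 kPa
ΔP = 6777.50 − 7074.39 = -296.9 kPa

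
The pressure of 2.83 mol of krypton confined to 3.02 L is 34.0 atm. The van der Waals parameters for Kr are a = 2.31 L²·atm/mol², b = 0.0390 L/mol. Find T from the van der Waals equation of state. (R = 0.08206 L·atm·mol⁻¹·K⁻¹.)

T = (P + a n²/V²)(V − nb)/(nR)
P + a n²/V² = 34.0 + (2.31)(2.83)²/(3.02)² = 36.028 atm
V − nb = 3.02 − (2.83)(0.0390) = 2.9096 L
T = (36.028)(2.9096)/((2.83)(0.08206)) = 451.4 K

T ≈ 451.4 K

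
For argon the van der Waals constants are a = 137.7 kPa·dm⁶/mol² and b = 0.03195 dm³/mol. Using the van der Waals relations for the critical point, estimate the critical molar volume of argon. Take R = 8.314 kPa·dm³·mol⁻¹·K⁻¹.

V_m,c ≈ 0.09585 dm³/mol

For a van der Waals gas, V_m,c = 3b.
V_m,c = 3×0.03195 = 0.09585 dm³/mol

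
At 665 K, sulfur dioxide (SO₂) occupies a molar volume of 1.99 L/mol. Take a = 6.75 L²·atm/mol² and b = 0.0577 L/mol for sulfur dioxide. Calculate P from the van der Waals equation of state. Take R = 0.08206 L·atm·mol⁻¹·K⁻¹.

P = RT/(V_m − b) − a/V_m²
RT/(V_m − b) = (0.08206)(665)/(1.99 − 0.0577) = 54.570/1.9323 = 28.241 atm
a/V_m² = 6.75/(1.99)² = 1.7045 atm
P = 28.241 − 1.7045 = 26.54 atm

P ≈ 26.54 atm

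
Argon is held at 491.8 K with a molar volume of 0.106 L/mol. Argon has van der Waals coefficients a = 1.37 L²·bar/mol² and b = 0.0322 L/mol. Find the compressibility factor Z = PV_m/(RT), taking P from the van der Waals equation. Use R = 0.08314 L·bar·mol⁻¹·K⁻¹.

Z ≈ 1.120

P = RT/(V_m − b) − a/V_m² = (0.08314)(491.8)/(0.106 − 0.0322) − 1.37/(0.106)²
  = 40.888/0.073800 − 121.93 = 554.04 − 121.93 = 432.11 bar
Z = PV_m/(RT) = (432.11)(0.106)/((0.08314)(491.8)) = 45.804/40.888 = 1.120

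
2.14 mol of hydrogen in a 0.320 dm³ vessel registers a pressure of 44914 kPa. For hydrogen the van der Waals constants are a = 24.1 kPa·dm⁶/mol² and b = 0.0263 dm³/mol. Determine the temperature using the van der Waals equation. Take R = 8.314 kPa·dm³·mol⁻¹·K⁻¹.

T ≈ 681.7 K

T = (P + a n²/V²)(V − nb)/(nR)
P + a n²/V² = 44914 + (24.1)(2.14)²/(0.320)² = 45992 kPa
V − nb = 0.320 − (2.14)(0.0263) = 0.26372 dm³
T = (45992)(0.26372)/((2.14)(8.314)) = 681.7 K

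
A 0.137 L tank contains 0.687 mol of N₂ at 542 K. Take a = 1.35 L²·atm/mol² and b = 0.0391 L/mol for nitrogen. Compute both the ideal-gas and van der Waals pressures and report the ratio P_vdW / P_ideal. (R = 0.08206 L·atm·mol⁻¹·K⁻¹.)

P_vdW / P_ideal ≈ 1.092

Ideal: P_ideal = nRT/V = (0.687)(0.08206)(542)/0.137 = 223.032 atm
vdW: P = nRT/(V − nb) − a n²/V² = 30.5554/0.110138 − 0.637158/0.0187690 = 277.428 − 33.9474 = 243.481 atm
Ratio = 243.481/223.032 = 1.092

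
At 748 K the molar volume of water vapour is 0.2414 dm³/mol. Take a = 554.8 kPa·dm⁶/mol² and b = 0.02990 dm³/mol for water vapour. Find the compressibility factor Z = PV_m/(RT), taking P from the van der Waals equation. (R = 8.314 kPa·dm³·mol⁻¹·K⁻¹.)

Z ≈ 0.7718

P = RT/(V_m − b) − a/V_m² = (8.314)(748)/(0.2414 − 0.02990) − 554.8/(0.2414)²
  = 6218.9/0.21150 − 9520.5 = 29404 − 9520.5 = 19884 kPa
Z = PV_m/(RT) = (19884)(0.2414)/((8.314)(748)) = 4800.0/6218.9 = 0.7718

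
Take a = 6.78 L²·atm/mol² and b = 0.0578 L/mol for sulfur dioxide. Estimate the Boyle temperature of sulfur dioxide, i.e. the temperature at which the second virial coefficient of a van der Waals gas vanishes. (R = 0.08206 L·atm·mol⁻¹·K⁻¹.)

For a van der Waals gas the second virial coefficient B₂ = b − a/(RT) vanishes at T_B = a/(Rb).
T_B = 6.78/(0.08206×0.0578) = 6.78/0.0047431 = 1429 K

T_B ≈ 1429 K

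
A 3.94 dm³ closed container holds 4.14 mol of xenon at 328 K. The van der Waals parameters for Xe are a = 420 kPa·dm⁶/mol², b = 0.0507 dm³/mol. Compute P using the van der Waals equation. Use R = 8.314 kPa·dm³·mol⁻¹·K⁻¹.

P = nRT/(V − nb) − a n²/V²
nRT/(V − nb) = (4.14)(8.314)(328)/(3.94 − 4.14×0.0507) = 11290/3.7301 = 3026.7 kPa
a n²/V² = (420)(4.14)²/(3.94)² = 463.72 kPa
P = 3026.7 − 463.72 = 2563 kPa

P ≈ 2563 kPa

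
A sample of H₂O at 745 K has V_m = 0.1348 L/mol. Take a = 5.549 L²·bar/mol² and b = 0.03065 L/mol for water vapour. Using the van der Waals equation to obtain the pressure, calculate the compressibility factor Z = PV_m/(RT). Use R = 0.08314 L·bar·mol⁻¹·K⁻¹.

P = RT/(V_m − b) − a/V_m² = (0.08314)(745)/(0.1348 − 0.03065) − 5.549/(0.1348)²
  = 61.939/0.10415 − 305.38 = 594.71 − 305.38 = 289.33 bar
Z = PV_m/(RT) = (289.33)(0.1348)/((0.08314)(745)) = 39.002/61.939 = 0.6297

Z ≈ 0.6297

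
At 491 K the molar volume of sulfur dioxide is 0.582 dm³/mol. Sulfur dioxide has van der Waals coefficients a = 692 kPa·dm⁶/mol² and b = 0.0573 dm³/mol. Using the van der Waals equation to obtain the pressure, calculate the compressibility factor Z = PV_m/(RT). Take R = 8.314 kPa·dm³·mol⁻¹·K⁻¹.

Z ≈ 0.8179

P = RT/(V_m − b) − a/V_m² = (8.314)(491)/(0.582 − 0.0573) − 692/(0.582)²
  = 4082.2/0.52470 − 2043.0 = 7780.1 − 2043.0 = 5737.1 kPa
Z = PV_m/(RT) = (5737.1)(0.582)/((8.314)(491)) = 3339.0/4082.2 = 0.8179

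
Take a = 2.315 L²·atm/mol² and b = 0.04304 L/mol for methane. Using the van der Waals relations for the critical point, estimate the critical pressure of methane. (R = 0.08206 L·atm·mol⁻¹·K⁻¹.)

For a van der Waals gas, P_c = a/(27b²).
P_c = 2.315/(27×(0.04304)²) = 2.315/0.050016 = 46.29 atm

P_c ≈ 46.29 atm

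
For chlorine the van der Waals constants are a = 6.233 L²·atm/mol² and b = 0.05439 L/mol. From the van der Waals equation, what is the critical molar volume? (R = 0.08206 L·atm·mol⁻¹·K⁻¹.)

For a van der Waals gas, V_m,c = 3b.
V_m,c = 3×0.05439 = 0.1632 L/mol

V_m,c ≈ 0.1632 L/mol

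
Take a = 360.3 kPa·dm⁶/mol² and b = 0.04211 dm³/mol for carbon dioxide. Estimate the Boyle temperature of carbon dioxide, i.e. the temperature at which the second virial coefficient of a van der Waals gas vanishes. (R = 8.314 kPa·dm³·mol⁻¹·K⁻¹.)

For a van der Waals gas the second virial coefficient B₂ = b − a/(RT) vanishes at T_B = a/(Rb).
T_B = 360.3/(8.314×0.04211) = 360.3/0.35010 = 1029 K

T_B ≈ 1029 K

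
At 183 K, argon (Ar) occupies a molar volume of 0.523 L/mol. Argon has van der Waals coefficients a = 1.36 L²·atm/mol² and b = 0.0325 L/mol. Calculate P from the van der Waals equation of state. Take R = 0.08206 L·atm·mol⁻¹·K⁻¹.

P = RT/(V_m − b) − a/V_m²
RT/(V_m − b) = (0.08206)(183)/(0.523 − 0.0325) = 15.017/0.49050 = 30.616 atm
a/V_m² = 1.36/(0.523)² = 4.9721 atm
P = 30.616 − 4.9721 = 25.64 atm

P ≈ 25.64 atm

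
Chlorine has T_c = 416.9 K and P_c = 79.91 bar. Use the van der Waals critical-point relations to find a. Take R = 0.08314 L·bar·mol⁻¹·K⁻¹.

a ≈ 6.343 L²·bar/mol²

From T_c = 8a/(27Rb) and P_c = a/(27b²): a = 27 R² T_c²/(64 P_c).
a = 27×(0.08314)²×(416.9)²/(64×79.91) = 32438/5114.2 = 6.343 L²·bar/mol²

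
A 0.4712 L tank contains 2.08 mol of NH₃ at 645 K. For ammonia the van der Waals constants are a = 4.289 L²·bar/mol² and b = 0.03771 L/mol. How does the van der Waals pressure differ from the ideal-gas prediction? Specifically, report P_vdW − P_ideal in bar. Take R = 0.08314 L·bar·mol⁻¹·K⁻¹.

ΔP ≈ -36.30 bar

Ideal: P_ideal = nRT/V = (2.08)(0.08314)(645)/0.4712 = 236.716 bar
vdW: P = nRT/(V − nb) − a n²/V² = 111.541/0.392763 − 18.5559/0.222029 = 283.991 − 83.5742 = 200.417 bar
ΔP = 200.417 − 236.716 = -36.30 bar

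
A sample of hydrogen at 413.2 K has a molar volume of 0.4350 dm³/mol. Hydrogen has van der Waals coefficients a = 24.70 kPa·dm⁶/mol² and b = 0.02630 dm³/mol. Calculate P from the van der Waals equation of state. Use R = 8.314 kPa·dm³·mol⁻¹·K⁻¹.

P = RT/(V_m − b) − a/V_m²
RT/(V_m − b) = (8.314)(413.2)/(0.4350 − 0.02630) = 3435.3/0.40870 = 8405.4 kPa
a/V_m² = 24.70/(0.4350)² = 130.53 kPa
P = 8405.4 − 130.53 = 8275 kPa

P ≈ 8275 kPa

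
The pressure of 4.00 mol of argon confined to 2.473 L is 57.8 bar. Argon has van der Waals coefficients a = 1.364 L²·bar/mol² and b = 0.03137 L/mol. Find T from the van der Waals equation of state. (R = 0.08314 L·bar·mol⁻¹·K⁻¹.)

T ≈ 433.2 K

T = (P + a n²/V²)(V − nb)/(nR)
P + a n²/V² = 57.8 + (1.364)(4.00)²/(2.473)² = 61.369 bar
V − nb = 2.473 − (4.00)(0.03137) = 2.3475 L
T = (61.369)(2.3475)/((4.00)(0.08314)) = 433.2 K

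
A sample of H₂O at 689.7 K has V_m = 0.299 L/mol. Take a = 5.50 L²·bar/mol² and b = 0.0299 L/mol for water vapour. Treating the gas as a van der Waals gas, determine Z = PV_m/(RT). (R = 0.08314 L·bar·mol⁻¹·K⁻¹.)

Z ≈ 0.7903

P = RT/(V_m − b) − a/V_m² = (0.08314)(689.7)/(0.299 − 0.0299) − 5.50/(0.299)²
  = 57.342/0.26910 − 61.521 = 213.09 − 61.521 = 151.57 bar
Z = PV_m/(RT) = (151.57)(0.299)/((0.08314)(689.7)) = 45.319/57.342 = 0.7903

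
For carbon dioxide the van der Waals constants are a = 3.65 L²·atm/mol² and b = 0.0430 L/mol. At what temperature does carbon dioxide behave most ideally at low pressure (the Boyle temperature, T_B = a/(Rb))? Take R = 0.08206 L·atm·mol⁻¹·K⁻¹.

For a van der Waals gas the second virial coefficient B₂ = b − a/(RT) vanishes at T_B = a/(Rb).
T_B = 3.65/(0.08206×0.0430) = 3.65/0.0035286 = 1034 K

T_B ≈ 1034 K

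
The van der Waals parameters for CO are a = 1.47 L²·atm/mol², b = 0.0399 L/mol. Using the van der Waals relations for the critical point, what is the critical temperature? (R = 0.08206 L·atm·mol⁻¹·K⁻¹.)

For a van der Waals gas, T_c = 8a/(27Rb).
T_c = 8×1.47/(27×0.08206×0.0399) = 11.760/0.088403 = 133.0 K

T_c ≈ 133.0 K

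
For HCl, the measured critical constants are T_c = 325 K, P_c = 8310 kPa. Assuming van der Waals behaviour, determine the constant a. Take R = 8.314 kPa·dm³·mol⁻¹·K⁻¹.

From T_c = 8a/(27Rb) and P_c = a/(27b²): a = 27 R² T_c²/(64 P_c).
a = 27×(8.314)²×(325)²/(64×8310) = 197129003/531840 = 370.7 kPa·dm⁶/mol²

a ≈ 370.7 kPa·dm⁶/mol²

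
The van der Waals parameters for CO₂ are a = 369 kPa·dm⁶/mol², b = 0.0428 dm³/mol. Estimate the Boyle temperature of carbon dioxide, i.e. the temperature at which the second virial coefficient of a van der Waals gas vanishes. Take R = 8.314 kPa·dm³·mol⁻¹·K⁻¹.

T_B ≈ 1037 K

For a van der Waals gas the second virial coefficient B₂ = b − a/(RT) vanishes at T_B = a/(Rb).
T_B = 369/(8.314×0.0428) = 369/0.35584 = 1037 K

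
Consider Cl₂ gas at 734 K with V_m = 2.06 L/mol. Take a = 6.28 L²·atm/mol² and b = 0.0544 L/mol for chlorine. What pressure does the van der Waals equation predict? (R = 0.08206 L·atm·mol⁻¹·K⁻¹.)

P = RT/(V_m − b) − a/V_m²
RT/(V_m − b) = (0.08206)(734)/(2.06 − 0.0544) = 60.232/2.0056 = 30.032 atm
a/V_m² = 6.28/(2.06)² = 1.4799 atm
P = 30.032 − 1.4799 = 28.55 atm

P ≈ 28.55 atm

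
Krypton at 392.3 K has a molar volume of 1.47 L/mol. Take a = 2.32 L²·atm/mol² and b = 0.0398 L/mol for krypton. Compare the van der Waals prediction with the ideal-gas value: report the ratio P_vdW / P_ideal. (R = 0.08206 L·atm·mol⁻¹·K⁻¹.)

P_vdW / P_ideal ≈ 0.9788

Ideal: P_ideal = RT/V_m = (0.08206)(392.3)/1.47 = 21.8994 atm
vdW: P = RT/(V_m − b) − a/V_m² = 32.1921/1.43020 − 2.32/2.16090 = 22.5088 − 1.07363 = 21.4352 atm
Ratio = 21.4352/21.8994 = 0.9788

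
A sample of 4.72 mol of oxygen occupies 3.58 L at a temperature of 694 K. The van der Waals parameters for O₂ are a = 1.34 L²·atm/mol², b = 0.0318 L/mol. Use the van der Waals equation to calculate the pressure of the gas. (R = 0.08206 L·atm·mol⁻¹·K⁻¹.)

P ≈ 76.04 atm

P = nRT/(V − nb) − a n²/V²
nRT/(V − nb) = (4.72)(0.08206)(694)/(3.58 − 4.72×0.0318) = 268.80/3.4299 = 78.370 atm
a n²/V² = (1.34)(4.72)²/(3.58)² = 2.3293 atm
P = 78.370 − 2.3293 = 76.04 atm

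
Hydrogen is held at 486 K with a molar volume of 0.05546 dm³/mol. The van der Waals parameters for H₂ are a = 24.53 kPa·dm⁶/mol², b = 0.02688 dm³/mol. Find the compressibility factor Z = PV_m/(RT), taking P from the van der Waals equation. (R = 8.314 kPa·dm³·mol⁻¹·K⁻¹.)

P = RT/(V_m − b) − a/V_m² = (8.314)(486)/(0.05546 − 0.02688) − 24.53/(0.05546)²
  = 4040.6/0.028580 − 7975.1 = 141379 − 7975.1 = 133404 kPa
Z = PV_m/(RT) = (133404)(0.05546)/((8.314)(486)) = 7398.6/4040.6 = 1.831

Z ≈ 1.831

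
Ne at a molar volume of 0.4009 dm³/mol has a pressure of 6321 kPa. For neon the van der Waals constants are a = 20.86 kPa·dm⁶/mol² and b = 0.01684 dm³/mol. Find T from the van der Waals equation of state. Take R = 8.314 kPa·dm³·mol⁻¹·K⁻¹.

T ≈ 298.0 K

T = (P + a/V_m²)(V_m − b)/R
P + a/V_m² = 6321 + 20.86/(0.4009)² = 6450.8 kPa
V_m − b = 0.4009 − 0.01684 = 0.38406 dm³/mol
T = (6450.8)(0.38406)/8.314 = 298.0 K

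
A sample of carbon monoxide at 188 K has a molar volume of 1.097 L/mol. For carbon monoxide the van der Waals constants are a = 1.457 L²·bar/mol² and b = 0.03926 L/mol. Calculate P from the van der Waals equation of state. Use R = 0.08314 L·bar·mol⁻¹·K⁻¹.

P = RT/(V_m − b) − a/V_m²
RT/(V_m − b) = (0.08314)(188)/(1.097 − 0.03926) = 15.630/1.0577 = 14.777 bar
a/V_m² = 1.457/(1.097)² = 1.2107 bar
P = 14.777 − 1.2107 = 13.57 bar

P ≈ 13.57 bar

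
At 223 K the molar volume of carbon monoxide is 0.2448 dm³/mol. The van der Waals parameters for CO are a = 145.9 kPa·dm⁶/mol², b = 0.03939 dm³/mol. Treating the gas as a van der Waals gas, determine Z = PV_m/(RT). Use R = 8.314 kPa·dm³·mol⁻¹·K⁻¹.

P = RT/(V_m − b) − a/V_m² = (8.314)(223)/(0.2448 − 0.03939) − 145.9/(0.2448)²
  = 1854.0/0.20541 − 2434.6 = 9025.9 − 2434.6 = 6591.3 kPa
Z = PV_m/(RT) = (6591.3)(0.2448)/((8.314)(223)) = 1613.6/1854.0 = 0.8703

Z ≈ 0.8703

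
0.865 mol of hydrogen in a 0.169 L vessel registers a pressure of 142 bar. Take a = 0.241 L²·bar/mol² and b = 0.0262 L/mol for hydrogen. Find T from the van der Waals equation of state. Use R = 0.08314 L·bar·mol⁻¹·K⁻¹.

T ≈ 301.8 K

T = (P + a n²/V²)(V − nb)/(nR)
P + a n²/V² = 142 + (0.241)(0.865)²/(0.169)² = 148.31 bar
V − nb = 0.169 − (0.865)(0.0262) = 0.14634 L
T = (148.31)(0.14634)/((0.865)(0.08314)) = 301.8 K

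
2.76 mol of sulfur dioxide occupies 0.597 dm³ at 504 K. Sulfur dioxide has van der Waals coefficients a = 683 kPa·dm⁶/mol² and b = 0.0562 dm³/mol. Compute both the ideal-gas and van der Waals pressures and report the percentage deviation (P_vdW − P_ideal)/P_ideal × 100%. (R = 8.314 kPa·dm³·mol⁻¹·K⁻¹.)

-40.25 %

Ideal: P_ideal = nRT/V = (2.76)(8.314)(504)/0.597 = 19372.0 kPa
vdW: P = nRT/(V − nb) − a n²/V² = 11565.1/0.441888 − 5202.82/0.356409 = 26172.0 − 14597.9 = 11574.1 kPa
% deviation = (11574.1 − 19372.0)/19372.0 × 100% = -40.25%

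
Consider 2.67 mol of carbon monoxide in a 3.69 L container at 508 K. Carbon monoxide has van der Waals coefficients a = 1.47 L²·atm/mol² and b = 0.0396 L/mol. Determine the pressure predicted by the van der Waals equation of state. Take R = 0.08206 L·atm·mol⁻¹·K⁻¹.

P = nRT/(V − nb) − a n²/V²
nRT/(V − nb) = (2.67)(0.08206)(508)/(3.69 − 2.67×0.0396) = 111.30/3.5843 = 31.052 atm
a n²/V² = (1.47)(2.67)²/(3.69)² = 0.76964 atm
P = 31.052 − 0.76964 = 30.28 atm

P ≈ 30.28 atm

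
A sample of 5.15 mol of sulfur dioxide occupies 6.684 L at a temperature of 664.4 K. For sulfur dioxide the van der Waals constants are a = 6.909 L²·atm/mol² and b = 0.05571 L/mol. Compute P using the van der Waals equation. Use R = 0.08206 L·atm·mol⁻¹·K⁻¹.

P ≈ 39.79 atm

P = nRT/(V − nb) − a n²/V²
nRT/(V − nb) = (5.15)(0.08206)(664.4)/(6.684 − 5.15×0.05571) = 280.78/6.3971 = 43.892 atm
a n²/V² = (6.909)(5.15)²/(6.684)² = 4.1016 atm
P = 43.892 − 4.1016 = 39.79 atm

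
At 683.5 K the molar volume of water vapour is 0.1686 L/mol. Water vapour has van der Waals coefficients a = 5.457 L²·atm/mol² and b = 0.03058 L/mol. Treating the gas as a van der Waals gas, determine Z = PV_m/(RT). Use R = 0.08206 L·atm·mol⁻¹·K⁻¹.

P = RT/(V_m − b) − a/V_m² = (0.08206)(683.5)/(0.1686 − 0.03058) − 5.457/(0.1686)²
  = 56.088/0.13802 − 191.97 = 406.38 − 191.97 = 214.41 atm
Z = PV_m/(RT) = (214.41)(0.1686)/((0.08206)(683.5)) = 36.150/56.088 = 0.6445

Z ≈ 0.6445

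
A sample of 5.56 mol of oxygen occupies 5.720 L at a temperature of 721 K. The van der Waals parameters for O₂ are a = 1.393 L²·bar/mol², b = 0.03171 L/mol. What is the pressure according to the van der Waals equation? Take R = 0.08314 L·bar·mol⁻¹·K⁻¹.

P ≈ 58.80 bar

P = nRT/(V − nb) − a n²/V²
nRT/(V − nb) = (5.56)(0.08314)(721)/(5.720 − 5.56×0.03171) = 333.29/5.5437 = 60.120 bar
a n²/V² = (1.393)(5.56)²/(5.720)² = 1.3162 bar
P = 60.120 − 1.3162 = 58.80 bar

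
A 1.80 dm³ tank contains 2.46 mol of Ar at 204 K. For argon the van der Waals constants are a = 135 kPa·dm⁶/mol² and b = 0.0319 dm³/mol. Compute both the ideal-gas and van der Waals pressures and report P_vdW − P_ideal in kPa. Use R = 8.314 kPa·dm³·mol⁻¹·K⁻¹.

Ideal: P_ideal = nRT/V = (2.46)(8.314)(204)/1.80 = 2317.94 kPa
vdW: P = nRT/(V − nb) − a n²/V² = 4172.30/1.72153 − 816.966/3.24000 = 2423.60 − 252.150 = 2171.45 kPa
ΔP = 2171.45 − 2317.94 = -146.5 kPa

ΔP ≈ -146.5 kPa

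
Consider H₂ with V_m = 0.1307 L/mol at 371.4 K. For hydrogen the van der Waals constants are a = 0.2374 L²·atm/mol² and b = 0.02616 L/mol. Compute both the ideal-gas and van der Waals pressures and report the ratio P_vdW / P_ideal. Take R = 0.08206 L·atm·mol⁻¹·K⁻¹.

Ideal: P_ideal = RT/V_m = (0.08206)(371.4)/0.1307 = 233.184 atm
vdW: P = RT/(V_m − b) − a/V_m² = 30.4771/0.104540 − 0.2374/0.0170825 = 291.535 − 13.8973 = 277.638 atm
Ratio = 277.638/233.184 = 1.191

P_vdW / P_ideal ≈ 1.191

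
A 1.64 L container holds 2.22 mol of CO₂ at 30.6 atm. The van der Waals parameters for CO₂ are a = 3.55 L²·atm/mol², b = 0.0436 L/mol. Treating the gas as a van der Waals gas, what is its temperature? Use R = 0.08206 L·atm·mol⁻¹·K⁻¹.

T ≈ 314.3 K

T = (P + a n²/V²)(V − nb)/(nR)
P + a n²/V² = 30.6 + (3.55)(2.22)²/(1.64)² = 37.105 atm
V − nb = 1.64 − (2.22)(0.0436) = 1.5432 L
T = (37.105)(1.5432)/((2.22)(0.08206)) = 314.3 K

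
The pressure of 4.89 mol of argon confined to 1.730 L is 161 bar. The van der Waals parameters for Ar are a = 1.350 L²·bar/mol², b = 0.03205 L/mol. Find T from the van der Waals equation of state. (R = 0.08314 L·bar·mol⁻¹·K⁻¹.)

T ≈ 664.8 K

T = (P + a n²/V²)(V − nb)/(nR)
P + a n²/V² = 161 + (1.350)(4.89)²/(1.730)² = 171.79 bar
V − nb = 1.730 − (4.89)(0.03205) = 1.5733 L
T = (171.79)(1.5733)/((4.89)(0.08314)) = 664.8 K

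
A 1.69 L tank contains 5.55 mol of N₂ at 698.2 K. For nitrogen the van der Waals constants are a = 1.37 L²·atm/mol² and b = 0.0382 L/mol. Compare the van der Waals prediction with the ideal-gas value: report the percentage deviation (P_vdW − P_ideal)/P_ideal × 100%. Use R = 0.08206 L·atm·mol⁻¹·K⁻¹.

6.49 %

Ideal: P_ideal = nRT/V = (5.55)(0.08206)(698.2)/1.69 = 188.156 atm
vdW: P = nRT/(V − nb) − a n²/V² = 317.983/1.47799 − 42.1994/2.85610 = 215.146 − 14.7752 = 200.371 atm
% deviation = (200.371 − 188.156)/188.156 × 100% = 6.49%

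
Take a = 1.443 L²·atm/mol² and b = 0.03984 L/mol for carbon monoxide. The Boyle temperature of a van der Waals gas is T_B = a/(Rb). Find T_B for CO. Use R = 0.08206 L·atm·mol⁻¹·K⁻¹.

For a van der Waals gas the second virial coefficient B₂ = b − a/(RT) vanishes at T_B = a/(Rb).
T_B = 1.443/(0.08206×0.03984) = 1.443/0.0032693 = 441.4 K

T_B ≈ 441.4 K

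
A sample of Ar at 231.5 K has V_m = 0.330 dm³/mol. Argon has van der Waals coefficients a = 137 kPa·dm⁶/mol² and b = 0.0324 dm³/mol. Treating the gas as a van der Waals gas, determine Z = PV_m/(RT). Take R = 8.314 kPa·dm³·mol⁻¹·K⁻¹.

Z ≈ 0.8932

P = RT/(V_m − b) − a/V_m² = (8.314)(231.5)/(0.330 − 0.0324) − 137/(0.330)²
  = 1924.7/0.29760 − 1258.0 = 6467.4 − 1258.0 = 5209.4 kPa
Z = PV_m/(RT) = (5209.4)(0.330)/((8.314)(231.5)) = 1719.1/1924.7 = 0.8932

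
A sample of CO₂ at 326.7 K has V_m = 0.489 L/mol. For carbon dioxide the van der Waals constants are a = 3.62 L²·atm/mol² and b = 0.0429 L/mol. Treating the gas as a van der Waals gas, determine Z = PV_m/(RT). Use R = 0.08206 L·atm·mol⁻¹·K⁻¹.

P = RT/(V_m − b) − a/V_m² = (0.08206)(326.7)/(0.489 − 0.0429) − 3.62/(0.489)²
  = 26.809/0.44610 − 15.139 = 60.096 − 15.139 = 44.957 atm
Z = PV_m/(RT) = (44.957)(0.489)/((0.08206)(326.7)) = 21.984/26.809 = 0.8200

Z ≈ 0.8200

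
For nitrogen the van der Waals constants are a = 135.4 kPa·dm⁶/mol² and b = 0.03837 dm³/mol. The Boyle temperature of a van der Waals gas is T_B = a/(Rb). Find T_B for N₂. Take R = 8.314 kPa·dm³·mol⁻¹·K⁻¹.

T_B ≈ 424.4 K

For a van der Waals gas the second virial coefficient B₂ = b − a/(RT) vanishes at T_B = a/(Rb).
T_B = 135.4/(8.314×0.03837) = 135.4/0.31901 = 424.4 K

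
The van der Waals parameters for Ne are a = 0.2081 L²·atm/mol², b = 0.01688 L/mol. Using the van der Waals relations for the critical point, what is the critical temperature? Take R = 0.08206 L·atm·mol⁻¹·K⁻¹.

T_c ≈ 44.51 K

For a van der Waals gas, T_c = 8a/(27Rb).
T_c = 8×0.2081/(27×0.08206×0.01688) = 1.6648/0.037400 = 44.51 K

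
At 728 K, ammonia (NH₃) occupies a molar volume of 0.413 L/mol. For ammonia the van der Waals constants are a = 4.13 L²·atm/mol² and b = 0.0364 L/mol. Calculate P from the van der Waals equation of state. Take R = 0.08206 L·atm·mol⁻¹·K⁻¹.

P ≈ 134.4 atm

P = RT/(V_m − b) − a/V_m²
RT/(V_m − b) = (0.08206)(728)/(0.413 − 0.0364) = 59.740/0.37660 = 158.63 atm
a/V_m² = 4.13/(0.413)² = 24.213 atm
P = 158.63 − 24.213 = 134.4 atm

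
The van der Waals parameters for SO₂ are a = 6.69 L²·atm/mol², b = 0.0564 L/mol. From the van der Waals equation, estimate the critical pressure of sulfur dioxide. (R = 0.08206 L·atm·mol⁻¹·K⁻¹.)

For a van der Waals gas, P_c = a/(27b²).
P_c = 6.69/(27×(0.0564)²) = 6.69/0.085886 = 77.89 atm

P_c ≈ 77.89 atm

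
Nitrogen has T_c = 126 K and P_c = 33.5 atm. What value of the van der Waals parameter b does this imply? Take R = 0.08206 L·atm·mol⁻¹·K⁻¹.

From T_c = 8a/(27Rb) and P_c = a/(27b²): b = R T_c/(8 P_c).
b = (0.08206)(126)/(8×33.5) = 10.340/268.00 = 0.03858 L/mol

b ≈ 0.03858 L/mol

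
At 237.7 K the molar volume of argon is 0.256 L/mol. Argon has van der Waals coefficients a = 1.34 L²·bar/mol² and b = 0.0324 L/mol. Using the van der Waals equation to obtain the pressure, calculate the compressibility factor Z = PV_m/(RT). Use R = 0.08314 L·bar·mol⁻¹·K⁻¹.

Z ≈ 0.8800

P = RT/(V_m − b) − a/V_m² = (0.08314)(237.7)/(0.256 − 0.0324) − 1.34/(0.256)²
  = 19.762/0.22360 − 20.447 = 88.381 − 20.447 = 67.934 bar
Z = PV_m/(RT) = (67.934)(0.256)/((0.08314)(237.7)) = 17.391/19.762 = 0.8800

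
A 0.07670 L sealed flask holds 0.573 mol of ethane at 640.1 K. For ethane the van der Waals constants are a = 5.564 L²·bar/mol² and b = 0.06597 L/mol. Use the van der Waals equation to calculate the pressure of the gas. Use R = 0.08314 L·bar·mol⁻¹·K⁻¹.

P = nRT/(V − nb) − a n²/V²
nRT/(V − nb) = (0.573)(0.08314)(640.1)/(0.07670 − 0.573×0.06597) = 30.494/0.038899 = 783.93 bar
a n²/V² = (5.564)(0.573)²/(0.07670)² = 310.53 bar
P = 783.93 − 310.53 = 473.4 bar

P ≈ 473.4 bar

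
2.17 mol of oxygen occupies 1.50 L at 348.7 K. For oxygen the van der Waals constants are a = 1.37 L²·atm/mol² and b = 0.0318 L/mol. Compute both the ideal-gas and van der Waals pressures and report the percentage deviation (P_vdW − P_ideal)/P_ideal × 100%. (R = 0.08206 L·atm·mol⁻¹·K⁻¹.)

-2.10 %

Ideal: P_ideal = nRT/V = (2.17)(0.08206)(348.7)/1.50 = 41.3954 atm
vdW: P = nRT/(V − nb) − a n²/V² = 62.0931/1.43099 − 6.45119/2.25000 = 43.3917 − 2.86720 = 40.5245 atm
% deviation = (40.5245 − 41.3954)/41.3954 × 100% = -2.10%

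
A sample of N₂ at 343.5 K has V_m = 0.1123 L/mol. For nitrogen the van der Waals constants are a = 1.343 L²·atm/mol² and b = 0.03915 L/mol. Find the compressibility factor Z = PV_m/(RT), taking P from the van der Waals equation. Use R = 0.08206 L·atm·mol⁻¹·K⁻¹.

P = RT/(V_m − b) − a/V_m² = (0.08206)(343.5)/(0.1123 − 0.03915) − 1.343/(0.1123)²
  = 28.188/0.073150 − 106.49 = 385.35 − 106.49 = 278.86 atm
Z = PV_m/(RT) = (278.86)(0.1123)/((0.08206)(343.5)) = 31.316/28.188 = 1.111

Z ≈ 1.111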